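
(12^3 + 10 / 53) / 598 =45797 / 15847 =2.89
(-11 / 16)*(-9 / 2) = 99 / 32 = 3.09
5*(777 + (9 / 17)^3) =19090650 / 4913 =3885.74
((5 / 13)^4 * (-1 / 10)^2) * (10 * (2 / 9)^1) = 125 / 257049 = 0.00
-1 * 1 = -1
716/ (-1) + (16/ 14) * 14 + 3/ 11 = -7697/ 11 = -699.73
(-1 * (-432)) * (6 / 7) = 2592 / 7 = 370.29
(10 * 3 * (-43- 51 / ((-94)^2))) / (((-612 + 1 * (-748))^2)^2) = -1139997 / 3022813413376000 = -0.00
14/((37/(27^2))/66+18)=96228/123727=0.78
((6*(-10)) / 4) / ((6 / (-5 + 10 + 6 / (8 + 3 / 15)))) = -1175 / 82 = -14.33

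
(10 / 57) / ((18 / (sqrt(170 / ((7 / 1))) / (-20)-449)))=-2245 / 513-sqrt(1190) / 14364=-4.38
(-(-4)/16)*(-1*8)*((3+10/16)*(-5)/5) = 29/4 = 7.25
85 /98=0.87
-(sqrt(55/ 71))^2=-55/ 71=-0.77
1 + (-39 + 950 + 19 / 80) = 72979 / 80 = 912.24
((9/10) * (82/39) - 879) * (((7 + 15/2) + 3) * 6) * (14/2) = -8380764/13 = -644674.15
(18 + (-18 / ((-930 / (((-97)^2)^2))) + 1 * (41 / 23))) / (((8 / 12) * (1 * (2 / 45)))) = 82465977339 / 1426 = 57830278.64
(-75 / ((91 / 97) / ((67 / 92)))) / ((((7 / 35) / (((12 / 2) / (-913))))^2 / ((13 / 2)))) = -109670625 / 268409218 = -0.41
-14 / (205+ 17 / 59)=-413 / 6056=-0.07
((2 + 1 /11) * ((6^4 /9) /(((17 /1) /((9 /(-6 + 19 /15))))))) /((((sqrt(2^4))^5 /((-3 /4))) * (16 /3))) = 251505 /54382592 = 0.00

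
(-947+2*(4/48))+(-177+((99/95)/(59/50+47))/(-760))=-355396567/316236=-1123.83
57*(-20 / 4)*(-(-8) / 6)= -380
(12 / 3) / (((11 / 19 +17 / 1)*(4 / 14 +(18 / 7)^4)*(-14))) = -6517 / 17645554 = -0.00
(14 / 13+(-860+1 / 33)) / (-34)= 368465 / 14586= 25.26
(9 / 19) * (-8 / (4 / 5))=-90 / 19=-4.74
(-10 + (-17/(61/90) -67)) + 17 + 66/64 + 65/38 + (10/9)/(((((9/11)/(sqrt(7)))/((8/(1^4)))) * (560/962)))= -3053833/37088 + 10582 * sqrt(7)/567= -32.96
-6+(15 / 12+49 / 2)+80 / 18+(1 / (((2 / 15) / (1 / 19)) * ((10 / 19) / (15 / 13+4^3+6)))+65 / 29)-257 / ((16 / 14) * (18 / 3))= 2297579 / 54288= 42.32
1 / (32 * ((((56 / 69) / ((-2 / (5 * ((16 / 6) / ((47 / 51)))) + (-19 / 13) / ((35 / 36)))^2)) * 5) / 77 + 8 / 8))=1957857593439 / 63876765998048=0.03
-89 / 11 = -8.09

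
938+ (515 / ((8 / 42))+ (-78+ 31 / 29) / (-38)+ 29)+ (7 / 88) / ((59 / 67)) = 10507302329 / 2860792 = 3672.86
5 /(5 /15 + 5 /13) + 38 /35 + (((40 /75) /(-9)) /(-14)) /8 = 30431 /3780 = 8.05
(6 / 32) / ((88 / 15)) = 45 / 1408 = 0.03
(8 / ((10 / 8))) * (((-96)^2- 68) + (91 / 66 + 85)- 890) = 8811664 / 165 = 53404.02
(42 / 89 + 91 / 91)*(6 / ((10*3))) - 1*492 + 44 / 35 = -1527747 / 3115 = -490.45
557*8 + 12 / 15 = 22284 / 5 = 4456.80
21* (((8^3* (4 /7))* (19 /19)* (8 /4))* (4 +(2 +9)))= 184320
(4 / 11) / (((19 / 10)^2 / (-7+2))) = -2000 / 3971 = -0.50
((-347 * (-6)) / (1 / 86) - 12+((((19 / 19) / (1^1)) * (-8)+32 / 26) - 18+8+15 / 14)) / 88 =32582423 / 16016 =2034.37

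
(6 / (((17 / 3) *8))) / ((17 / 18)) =81 / 578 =0.14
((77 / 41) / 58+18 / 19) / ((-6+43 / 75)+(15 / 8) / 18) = -8853400 / 48096239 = -0.18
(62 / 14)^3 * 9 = 268119 / 343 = 781.69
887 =887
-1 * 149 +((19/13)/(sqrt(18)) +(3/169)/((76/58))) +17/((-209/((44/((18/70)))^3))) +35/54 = -954252185122/2340819 +19 * sqrt(2)/78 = -407657.05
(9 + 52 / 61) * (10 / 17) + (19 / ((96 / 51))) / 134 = 5.87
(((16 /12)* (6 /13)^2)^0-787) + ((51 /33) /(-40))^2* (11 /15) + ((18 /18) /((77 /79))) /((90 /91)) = -621689533 /792000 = -784.96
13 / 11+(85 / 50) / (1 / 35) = 1335 / 22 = 60.68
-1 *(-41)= 41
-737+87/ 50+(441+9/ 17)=-249671/ 850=-293.73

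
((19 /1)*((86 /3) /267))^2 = 2669956 /641601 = 4.16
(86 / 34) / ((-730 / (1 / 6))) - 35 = -2606143 / 74460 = -35.00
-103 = -103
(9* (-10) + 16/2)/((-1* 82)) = 1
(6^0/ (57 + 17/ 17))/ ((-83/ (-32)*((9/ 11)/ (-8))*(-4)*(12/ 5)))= 440/ 64989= 0.01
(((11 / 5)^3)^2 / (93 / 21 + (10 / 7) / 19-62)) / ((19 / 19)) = -235617613 / 119484375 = -1.97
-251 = -251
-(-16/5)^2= -256/25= -10.24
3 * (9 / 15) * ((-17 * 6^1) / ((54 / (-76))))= 258.40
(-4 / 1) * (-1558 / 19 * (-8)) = -2624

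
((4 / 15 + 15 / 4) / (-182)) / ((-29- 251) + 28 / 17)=4097 / 51673440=0.00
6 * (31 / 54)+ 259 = 2362 / 9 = 262.44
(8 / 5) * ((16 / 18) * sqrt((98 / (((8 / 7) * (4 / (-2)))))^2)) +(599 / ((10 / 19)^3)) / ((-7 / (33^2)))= -40263968741 / 63000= -639110.61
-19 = -19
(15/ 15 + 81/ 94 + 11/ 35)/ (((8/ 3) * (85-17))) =21477/ 1789760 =0.01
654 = 654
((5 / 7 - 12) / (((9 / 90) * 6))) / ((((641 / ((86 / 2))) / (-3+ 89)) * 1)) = -1460710 / 13461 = -108.51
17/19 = 0.89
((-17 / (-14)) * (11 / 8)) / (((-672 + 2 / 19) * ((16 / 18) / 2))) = -31977 / 5719168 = -0.01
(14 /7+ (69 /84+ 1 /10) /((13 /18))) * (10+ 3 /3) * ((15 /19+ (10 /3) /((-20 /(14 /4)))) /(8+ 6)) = 0.53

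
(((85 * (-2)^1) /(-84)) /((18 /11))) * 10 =4675 /378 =12.37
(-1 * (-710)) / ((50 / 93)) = 6603 / 5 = 1320.60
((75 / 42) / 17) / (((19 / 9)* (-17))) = -225 / 76874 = -0.00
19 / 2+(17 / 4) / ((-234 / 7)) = 8773 / 936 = 9.37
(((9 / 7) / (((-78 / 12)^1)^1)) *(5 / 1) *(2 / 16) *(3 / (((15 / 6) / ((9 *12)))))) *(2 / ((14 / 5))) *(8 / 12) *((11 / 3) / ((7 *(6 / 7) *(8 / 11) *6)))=-5445 / 5096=-1.07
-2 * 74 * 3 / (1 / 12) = -5328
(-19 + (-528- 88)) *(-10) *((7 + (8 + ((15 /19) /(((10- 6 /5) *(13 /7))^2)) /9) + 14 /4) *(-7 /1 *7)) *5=-268383718327375 /9324744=-28781885.95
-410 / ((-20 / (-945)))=-19372.50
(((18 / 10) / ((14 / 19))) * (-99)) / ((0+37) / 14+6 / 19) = -321651 / 3935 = -81.74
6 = 6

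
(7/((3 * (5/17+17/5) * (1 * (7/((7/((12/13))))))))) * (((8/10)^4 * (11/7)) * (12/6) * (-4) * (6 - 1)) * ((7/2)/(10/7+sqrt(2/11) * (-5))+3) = -84326528/4768875+53365312 * sqrt(22)/4768875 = 34.80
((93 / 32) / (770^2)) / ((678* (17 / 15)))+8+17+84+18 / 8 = 1621880321693 / 14578699520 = 111.25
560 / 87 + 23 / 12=969 / 116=8.35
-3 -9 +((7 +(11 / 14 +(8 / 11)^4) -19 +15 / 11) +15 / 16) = -33834463 / 1639792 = -20.63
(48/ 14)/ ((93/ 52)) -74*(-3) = 48590/ 217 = 223.92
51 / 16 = 3.19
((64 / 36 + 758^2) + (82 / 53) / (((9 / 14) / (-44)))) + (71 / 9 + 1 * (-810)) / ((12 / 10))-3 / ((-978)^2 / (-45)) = 87262753297027 / 152080956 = 573791.46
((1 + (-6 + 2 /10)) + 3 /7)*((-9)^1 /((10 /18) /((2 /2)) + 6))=12393 /2065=6.00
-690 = -690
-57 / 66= -19 / 22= -0.86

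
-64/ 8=-8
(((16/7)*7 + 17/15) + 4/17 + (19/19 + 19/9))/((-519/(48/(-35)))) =250672/4632075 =0.05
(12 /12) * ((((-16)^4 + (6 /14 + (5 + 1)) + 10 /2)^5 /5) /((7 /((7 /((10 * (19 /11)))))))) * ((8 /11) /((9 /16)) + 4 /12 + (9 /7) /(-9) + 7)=6642008851058265774028576260096 /55883275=118855039384471754277618.40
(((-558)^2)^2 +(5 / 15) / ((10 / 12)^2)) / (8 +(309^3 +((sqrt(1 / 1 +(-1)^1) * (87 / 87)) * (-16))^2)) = 2423688512412 / 737590925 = 3285.95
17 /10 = 1.70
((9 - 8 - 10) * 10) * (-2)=180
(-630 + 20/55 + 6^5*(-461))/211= -39439022/2321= -16992.25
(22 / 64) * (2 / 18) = 11 / 288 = 0.04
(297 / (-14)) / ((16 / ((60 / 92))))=-4455 / 5152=-0.86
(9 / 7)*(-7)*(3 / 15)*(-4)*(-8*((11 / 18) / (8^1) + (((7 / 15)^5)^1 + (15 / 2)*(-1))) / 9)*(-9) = -179855926 / 421875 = -426.33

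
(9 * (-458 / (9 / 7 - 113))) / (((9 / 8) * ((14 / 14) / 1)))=12824 / 391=32.80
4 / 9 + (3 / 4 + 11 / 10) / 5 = 733 / 900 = 0.81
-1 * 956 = -956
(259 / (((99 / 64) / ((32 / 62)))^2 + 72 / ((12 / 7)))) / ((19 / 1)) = 271581184 / 1015720107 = 0.27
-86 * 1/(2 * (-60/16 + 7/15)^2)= -154800/38809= -3.99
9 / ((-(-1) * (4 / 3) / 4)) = 27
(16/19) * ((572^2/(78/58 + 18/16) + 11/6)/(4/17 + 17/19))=6882301624/69715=98720.53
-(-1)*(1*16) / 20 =4 / 5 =0.80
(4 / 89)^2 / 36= 4 / 71289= 0.00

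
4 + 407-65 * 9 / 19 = 7224 / 19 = 380.21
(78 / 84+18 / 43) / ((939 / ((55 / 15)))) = 8921 / 1695834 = 0.01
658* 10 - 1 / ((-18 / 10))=59225 / 9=6580.56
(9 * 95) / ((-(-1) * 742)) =855 / 742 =1.15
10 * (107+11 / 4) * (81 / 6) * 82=2429865 / 2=1214932.50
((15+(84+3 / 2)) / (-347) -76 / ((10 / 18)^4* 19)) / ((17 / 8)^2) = -586846752 / 62676875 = -9.36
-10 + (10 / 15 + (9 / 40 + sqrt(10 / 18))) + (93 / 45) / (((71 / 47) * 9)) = -686771 / 76680 + sqrt(5) / 3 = -8.21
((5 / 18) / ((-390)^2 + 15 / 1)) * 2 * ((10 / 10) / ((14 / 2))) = 1 / 1916649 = 0.00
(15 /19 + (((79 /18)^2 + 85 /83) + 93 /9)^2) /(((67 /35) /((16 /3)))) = 451270965502385 /172613946051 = 2614.34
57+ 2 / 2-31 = 27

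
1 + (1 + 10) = 12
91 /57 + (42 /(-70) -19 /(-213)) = 7323 /6745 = 1.09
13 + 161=174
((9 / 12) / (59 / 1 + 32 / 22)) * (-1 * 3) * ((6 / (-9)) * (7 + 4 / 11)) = 243 / 1330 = 0.18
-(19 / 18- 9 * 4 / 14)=191 / 126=1.52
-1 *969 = -969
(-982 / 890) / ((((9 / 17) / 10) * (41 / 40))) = -667760 / 32841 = -20.33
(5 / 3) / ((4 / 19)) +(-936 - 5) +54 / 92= -257369 / 276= -932.50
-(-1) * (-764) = -764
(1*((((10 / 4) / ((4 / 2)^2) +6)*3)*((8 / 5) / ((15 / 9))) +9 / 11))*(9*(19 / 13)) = 935712 / 3575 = 261.74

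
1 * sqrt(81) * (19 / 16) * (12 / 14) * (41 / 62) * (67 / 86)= 1409211 / 298592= 4.72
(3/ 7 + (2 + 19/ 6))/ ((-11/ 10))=-5.09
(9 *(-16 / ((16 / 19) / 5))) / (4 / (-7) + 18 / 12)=-11970 / 13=-920.77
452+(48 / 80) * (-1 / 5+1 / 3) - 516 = -1598 / 25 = -63.92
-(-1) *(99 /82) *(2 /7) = 99 /287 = 0.34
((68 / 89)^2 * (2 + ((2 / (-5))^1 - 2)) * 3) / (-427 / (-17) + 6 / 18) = -707472 / 25703645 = -0.03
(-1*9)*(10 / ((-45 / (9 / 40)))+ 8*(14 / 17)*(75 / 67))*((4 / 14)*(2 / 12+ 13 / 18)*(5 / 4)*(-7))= 166861 / 1139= 146.50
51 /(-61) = -0.84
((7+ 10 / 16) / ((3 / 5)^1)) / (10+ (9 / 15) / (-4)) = 1525 / 1182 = 1.29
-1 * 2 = -2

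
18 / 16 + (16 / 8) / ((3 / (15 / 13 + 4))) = 1423 / 312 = 4.56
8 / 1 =8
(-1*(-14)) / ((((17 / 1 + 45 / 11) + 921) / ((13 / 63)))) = 286 / 93267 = 0.00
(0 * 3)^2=0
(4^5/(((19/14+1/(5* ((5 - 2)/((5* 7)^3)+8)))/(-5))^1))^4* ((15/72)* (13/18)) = 1484489173791122645577941279341700710400000/52393696596151958832983377227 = 28333354396302.52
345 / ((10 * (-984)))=-23 / 656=-0.04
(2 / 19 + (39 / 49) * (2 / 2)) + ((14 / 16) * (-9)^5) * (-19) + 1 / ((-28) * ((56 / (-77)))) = 29246525619 / 29792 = 981690.58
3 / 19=0.16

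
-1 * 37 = -37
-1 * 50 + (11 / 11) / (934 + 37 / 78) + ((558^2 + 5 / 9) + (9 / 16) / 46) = 150307884003305 / 482816736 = 311314.57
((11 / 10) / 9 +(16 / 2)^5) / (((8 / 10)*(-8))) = -2949131 / 576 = -5120.02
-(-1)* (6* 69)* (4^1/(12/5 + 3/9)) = 24840/41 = 605.85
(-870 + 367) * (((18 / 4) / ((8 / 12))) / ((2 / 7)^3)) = -4658283 / 32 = -145571.34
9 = 9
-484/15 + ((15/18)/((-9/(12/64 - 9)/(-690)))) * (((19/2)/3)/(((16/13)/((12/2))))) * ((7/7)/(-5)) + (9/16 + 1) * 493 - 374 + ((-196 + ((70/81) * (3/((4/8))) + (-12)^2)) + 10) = 71385679/34560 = 2065.56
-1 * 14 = -14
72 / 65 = 1.11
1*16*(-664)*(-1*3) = 31872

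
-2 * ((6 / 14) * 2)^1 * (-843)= 10116 / 7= 1445.14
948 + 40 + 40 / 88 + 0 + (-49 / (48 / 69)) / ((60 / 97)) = 9235571 / 10560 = 874.58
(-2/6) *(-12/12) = 1/3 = 0.33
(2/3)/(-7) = -2/21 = -0.10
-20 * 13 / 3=-260 / 3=-86.67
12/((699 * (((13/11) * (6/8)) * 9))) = 176/81783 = 0.00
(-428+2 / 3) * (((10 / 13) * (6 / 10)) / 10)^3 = -11538 / 274625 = -0.04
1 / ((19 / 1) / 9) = 9 / 19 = 0.47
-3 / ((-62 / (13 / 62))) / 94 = 39 / 361336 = 0.00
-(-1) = 1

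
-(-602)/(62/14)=4214/31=135.94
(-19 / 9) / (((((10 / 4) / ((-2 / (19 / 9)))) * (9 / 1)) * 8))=1 / 90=0.01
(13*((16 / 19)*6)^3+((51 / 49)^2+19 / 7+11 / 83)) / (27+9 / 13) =29866706724907 / 492077554920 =60.70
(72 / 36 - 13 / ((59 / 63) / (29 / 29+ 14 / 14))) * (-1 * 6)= 9120 / 59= 154.58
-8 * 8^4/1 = -32768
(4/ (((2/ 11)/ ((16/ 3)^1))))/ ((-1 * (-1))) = 352/ 3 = 117.33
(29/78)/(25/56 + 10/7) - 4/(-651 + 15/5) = 2153/10530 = 0.20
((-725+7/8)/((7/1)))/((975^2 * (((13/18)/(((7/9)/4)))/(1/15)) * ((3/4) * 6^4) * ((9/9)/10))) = -0.00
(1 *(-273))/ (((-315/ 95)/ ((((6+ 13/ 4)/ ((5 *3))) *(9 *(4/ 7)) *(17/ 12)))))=155363/ 420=369.91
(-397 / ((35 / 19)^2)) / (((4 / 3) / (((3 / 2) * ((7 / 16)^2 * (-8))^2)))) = -63202797 / 204800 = -308.61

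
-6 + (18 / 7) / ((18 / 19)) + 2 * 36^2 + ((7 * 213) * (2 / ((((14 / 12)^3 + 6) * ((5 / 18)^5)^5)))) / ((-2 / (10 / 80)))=-6788160076975704560732129105003221957 / 3419220447540283203125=-1985294654475691.14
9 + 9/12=39/4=9.75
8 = 8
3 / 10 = 0.30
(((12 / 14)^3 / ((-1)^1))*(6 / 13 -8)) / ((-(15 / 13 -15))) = 12 / 35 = 0.34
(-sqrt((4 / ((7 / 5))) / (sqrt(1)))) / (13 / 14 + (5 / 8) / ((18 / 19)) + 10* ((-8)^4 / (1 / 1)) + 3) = -288* sqrt(35) / 41292305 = -0.00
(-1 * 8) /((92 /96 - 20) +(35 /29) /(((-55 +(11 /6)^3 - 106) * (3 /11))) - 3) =37244352 /102749005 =0.36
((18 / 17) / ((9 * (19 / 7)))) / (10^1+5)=14 / 4845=0.00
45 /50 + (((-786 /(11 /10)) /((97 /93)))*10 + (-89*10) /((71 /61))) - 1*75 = -5825368237 /757570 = -7689.54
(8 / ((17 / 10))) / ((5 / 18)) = 16.94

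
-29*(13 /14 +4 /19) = -8787 /266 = -33.03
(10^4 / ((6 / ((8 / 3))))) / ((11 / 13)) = 520000 / 99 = 5252.53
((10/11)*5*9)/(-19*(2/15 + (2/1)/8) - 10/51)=-153000/27973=-5.47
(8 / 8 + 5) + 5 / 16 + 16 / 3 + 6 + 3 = 991 / 48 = 20.65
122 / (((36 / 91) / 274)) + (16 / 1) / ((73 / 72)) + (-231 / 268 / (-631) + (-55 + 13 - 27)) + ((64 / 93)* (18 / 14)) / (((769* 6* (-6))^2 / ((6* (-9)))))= 84445.34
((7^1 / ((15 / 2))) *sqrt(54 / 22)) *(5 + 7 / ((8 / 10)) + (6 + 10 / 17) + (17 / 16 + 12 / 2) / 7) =31.21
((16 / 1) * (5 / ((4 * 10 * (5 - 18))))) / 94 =-1 / 611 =-0.00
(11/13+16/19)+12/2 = 1899/247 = 7.69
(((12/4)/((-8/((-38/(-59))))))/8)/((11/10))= -285/10384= -0.03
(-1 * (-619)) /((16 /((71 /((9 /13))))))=571337 /144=3967.62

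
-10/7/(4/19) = -95/14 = -6.79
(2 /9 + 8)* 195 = 4810 /3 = 1603.33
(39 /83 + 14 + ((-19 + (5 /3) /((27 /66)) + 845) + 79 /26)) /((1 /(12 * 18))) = 197540948 /1079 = 183077.80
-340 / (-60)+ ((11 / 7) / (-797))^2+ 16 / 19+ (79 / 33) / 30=3857384518381 / 585465783210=6.59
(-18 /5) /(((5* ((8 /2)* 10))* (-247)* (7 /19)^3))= 3249 /2229500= 0.00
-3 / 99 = -1 / 33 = -0.03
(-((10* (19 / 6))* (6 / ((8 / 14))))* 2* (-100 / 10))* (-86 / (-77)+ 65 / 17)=6143650 / 187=32853.74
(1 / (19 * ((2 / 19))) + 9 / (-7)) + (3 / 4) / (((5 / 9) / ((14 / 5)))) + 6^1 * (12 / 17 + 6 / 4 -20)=-308717 / 2975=-103.77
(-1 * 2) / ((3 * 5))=-2 / 15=-0.13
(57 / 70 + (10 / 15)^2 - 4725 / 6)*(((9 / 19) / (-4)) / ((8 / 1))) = 123833 / 10640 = 11.64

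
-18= -18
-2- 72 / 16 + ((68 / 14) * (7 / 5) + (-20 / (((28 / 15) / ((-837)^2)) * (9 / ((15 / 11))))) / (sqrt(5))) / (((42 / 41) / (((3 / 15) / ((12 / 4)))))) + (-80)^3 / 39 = -15957405 * sqrt(5) / 1078- 537848053 / 40950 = -46234.30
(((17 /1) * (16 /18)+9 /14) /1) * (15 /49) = 9925 /2058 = 4.82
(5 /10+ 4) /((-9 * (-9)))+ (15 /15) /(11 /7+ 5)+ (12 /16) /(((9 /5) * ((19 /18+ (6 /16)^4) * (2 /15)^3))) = 1343064563 /8205687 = 163.67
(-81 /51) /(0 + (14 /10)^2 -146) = 0.01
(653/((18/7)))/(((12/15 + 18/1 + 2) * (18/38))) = 434245/16848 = 25.77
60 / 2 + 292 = 322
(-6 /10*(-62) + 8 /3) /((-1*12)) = -299 /90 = -3.32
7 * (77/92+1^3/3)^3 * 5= 56.10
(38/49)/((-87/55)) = -2090/4263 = -0.49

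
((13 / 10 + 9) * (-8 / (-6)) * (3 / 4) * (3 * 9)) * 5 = 1390.50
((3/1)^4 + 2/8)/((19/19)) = 325/4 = 81.25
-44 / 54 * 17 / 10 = -187 / 135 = -1.39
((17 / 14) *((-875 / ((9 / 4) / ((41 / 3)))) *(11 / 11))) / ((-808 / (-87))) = -2526625 / 3636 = -694.89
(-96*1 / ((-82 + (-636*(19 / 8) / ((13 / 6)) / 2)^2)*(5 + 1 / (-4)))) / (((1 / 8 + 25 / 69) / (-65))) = 9313873920 / 419523846607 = 0.02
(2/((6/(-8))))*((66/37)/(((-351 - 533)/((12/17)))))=528/139009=0.00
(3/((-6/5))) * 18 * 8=-360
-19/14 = -1.36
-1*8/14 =-4/7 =-0.57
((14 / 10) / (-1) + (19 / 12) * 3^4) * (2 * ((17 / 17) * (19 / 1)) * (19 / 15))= 915857 / 150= 6105.71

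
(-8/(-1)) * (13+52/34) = 1976/17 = 116.24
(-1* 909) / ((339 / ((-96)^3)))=268075008 / 113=2372345.20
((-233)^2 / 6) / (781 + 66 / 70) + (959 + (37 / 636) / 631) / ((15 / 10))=10723542070643 / 16474824432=650.90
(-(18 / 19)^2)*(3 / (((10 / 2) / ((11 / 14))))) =-5346 / 12635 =-0.42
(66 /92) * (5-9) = -66 /23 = -2.87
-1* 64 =-64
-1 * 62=-62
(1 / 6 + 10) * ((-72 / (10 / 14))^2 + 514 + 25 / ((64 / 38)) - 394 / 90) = 4692898543 / 43200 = 108631.91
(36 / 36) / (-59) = -1 / 59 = -0.02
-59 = -59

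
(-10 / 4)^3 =-125 / 8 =-15.62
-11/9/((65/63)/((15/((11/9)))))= -14.54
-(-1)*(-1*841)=-841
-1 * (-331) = 331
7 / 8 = 0.88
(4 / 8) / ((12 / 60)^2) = 25 / 2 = 12.50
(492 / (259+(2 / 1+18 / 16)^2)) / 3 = 10496 / 17201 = 0.61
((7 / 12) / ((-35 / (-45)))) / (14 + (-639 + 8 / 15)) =-45 / 37468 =-0.00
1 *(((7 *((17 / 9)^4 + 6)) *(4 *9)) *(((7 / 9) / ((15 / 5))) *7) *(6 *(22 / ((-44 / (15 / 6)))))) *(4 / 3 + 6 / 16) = -8640799405 / 78732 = -109749.52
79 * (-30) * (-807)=1912590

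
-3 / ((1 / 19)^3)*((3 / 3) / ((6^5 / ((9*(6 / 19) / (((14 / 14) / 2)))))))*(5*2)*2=-1805 / 6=-300.83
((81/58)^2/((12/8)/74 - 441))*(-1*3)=242757/18295955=0.01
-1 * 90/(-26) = 45/13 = 3.46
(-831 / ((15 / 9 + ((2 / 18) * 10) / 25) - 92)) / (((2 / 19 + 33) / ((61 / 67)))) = 0.25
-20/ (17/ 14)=-280/ 17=-16.47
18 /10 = 9 /5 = 1.80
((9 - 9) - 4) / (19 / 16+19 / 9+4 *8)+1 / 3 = 3355 / 15249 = 0.22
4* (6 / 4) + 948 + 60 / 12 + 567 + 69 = 1595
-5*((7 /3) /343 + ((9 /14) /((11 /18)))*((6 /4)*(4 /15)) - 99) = 796958 /1617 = 492.86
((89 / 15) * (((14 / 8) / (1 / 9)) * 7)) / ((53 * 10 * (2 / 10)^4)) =327075 / 424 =771.40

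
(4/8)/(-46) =-1/92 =-0.01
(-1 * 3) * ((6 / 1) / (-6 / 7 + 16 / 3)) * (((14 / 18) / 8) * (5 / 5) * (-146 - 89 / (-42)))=42301 / 752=56.25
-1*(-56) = 56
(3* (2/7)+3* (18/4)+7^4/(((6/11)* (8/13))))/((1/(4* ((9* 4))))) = 7224675/7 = 1032096.43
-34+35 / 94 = -3161 / 94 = -33.63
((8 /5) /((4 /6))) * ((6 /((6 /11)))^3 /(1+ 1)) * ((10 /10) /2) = 3993 /5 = 798.60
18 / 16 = 9 / 8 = 1.12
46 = 46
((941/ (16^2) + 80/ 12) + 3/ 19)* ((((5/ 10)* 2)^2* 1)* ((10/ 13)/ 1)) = 766105/ 94848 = 8.08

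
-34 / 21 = -1.62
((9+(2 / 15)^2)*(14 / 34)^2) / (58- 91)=-99421 / 2145825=-0.05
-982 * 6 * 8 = -47136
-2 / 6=-1 / 3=-0.33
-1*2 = -2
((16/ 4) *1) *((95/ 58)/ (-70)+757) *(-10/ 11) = -6146650/ 2233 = -2752.64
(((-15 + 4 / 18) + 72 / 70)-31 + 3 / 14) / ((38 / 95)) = -28057 / 252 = -111.34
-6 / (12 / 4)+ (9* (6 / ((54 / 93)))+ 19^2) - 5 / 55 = 4971 / 11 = 451.91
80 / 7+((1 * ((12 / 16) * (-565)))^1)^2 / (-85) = -2101.09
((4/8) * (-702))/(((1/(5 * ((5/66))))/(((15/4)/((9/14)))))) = -34125/44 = -775.57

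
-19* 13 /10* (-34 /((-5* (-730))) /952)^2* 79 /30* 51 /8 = -331721 /8355872000000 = -0.00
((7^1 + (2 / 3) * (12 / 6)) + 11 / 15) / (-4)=-34 / 15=-2.27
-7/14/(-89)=1/178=0.01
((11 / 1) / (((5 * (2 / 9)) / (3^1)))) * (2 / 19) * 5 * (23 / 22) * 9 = 5589 / 38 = 147.08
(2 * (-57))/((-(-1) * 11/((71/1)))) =-8094/11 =-735.82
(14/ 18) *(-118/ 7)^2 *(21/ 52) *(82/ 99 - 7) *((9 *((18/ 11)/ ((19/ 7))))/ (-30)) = 1145249/ 11495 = 99.63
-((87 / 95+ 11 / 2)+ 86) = -17559 / 190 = -92.42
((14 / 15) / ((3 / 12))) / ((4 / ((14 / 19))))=196 / 285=0.69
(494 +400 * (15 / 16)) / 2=869 / 2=434.50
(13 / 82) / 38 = 13 / 3116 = 0.00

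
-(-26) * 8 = 208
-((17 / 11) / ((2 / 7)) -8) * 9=23.32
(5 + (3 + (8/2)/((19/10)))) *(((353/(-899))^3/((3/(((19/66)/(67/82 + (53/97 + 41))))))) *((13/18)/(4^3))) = -2274170697877/145426174788910554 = -0.00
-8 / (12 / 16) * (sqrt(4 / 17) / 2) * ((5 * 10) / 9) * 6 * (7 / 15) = -4480 * sqrt(17) / 459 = -40.24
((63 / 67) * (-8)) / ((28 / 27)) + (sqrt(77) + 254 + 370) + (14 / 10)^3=sqrt(77) + 5188231 / 8375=628.27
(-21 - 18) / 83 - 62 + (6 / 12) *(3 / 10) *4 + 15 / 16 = -404591 / 6640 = -60.93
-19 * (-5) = 95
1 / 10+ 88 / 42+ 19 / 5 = 6.00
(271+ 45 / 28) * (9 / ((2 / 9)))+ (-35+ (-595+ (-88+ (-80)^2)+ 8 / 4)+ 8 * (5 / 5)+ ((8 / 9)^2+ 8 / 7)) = 16734.52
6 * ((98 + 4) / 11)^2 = 62424 / 121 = 515.90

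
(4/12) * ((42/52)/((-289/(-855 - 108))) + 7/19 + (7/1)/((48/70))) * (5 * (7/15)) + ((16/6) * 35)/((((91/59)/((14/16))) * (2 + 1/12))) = 2754944437/77093640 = 35.74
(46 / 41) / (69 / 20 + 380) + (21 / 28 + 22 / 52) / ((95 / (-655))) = -8.09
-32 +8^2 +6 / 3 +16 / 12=106 / 3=35.33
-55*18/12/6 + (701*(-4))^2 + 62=31449857/4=7862464.25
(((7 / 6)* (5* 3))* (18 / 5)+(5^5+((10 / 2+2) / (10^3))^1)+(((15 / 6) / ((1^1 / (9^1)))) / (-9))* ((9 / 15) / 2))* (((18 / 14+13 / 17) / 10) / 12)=54.46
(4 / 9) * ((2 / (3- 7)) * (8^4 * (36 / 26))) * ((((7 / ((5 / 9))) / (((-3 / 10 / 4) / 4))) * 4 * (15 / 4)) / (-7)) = -23592960 / 13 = -1814843.08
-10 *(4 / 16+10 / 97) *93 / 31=-2055 / 194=-10.59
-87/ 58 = -3/ 2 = -1.50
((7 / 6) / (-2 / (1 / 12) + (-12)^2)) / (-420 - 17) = -7 / 314640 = -0.00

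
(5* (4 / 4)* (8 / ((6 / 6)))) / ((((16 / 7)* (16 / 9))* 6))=1.64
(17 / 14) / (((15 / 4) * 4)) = 17 / 210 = 0.08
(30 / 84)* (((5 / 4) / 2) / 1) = 25 / 112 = 0.22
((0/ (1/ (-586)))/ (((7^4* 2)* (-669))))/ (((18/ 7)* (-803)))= 0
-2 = -2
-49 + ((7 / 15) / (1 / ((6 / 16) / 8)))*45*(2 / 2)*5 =-2821 / 64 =-44.08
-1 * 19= -19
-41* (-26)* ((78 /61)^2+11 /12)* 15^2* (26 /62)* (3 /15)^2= 2368449993 /230702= 10266.27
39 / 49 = 0.80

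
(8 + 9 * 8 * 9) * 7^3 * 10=2250080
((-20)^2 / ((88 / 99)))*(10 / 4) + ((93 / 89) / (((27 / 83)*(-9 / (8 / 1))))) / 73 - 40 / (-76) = 11253614849 / 9998883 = 1125.49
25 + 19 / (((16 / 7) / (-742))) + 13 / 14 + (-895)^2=44513451 / 56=794883.05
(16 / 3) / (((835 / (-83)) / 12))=-5312 / 835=-6.36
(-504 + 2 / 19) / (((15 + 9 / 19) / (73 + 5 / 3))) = -153184 / 63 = -2431.49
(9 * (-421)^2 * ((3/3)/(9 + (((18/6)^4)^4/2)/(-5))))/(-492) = 886205/1176607914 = 0.00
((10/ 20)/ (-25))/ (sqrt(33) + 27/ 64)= 288/ 1120325 - 2048 *sqrt(33)/ 3360975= -0.00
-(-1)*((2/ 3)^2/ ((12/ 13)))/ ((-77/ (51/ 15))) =-221/ 10395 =-0.02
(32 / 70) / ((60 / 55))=44 / 105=0.42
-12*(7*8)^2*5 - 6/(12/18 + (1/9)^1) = -1317174/7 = -188167.71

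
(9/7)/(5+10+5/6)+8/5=1118/665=1.68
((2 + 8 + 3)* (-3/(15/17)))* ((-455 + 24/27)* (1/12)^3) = 903227/77760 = 11.62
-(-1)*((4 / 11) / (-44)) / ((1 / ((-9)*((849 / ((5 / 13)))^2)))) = 1096338321 / 3025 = 362425.89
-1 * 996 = -996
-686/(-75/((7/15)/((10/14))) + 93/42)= 67228/11033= 6.09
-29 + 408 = 379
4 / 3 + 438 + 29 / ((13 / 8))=17830 / 39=457.18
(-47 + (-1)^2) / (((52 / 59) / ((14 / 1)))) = -730.69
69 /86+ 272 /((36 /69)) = 134711 /258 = 522.14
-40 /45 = -8 /9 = -0.89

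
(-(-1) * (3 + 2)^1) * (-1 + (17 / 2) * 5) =415 / 2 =207.50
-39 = -39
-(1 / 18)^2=-1 / 324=-0.00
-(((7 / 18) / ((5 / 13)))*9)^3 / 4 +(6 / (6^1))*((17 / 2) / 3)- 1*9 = -2334713 / 12000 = -194.56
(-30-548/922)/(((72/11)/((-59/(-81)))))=-3.40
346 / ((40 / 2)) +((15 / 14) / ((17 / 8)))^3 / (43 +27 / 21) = 1291288531 / 74628470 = 17.30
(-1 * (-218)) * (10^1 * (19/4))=10355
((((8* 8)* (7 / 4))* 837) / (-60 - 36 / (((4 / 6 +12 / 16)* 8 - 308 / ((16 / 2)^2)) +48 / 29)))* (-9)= 800175348 / 61081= 13100.23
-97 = -97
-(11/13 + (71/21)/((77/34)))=-2.34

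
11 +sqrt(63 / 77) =3 * sqrt(11) / 11 +11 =11.90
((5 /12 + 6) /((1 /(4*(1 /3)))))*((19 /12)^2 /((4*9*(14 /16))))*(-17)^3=-19509523 /5832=-3345.25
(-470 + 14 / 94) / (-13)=22083 / 611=36.14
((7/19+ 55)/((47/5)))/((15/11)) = 11572/2679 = 4.32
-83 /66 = -1.26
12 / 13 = 0.92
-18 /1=-18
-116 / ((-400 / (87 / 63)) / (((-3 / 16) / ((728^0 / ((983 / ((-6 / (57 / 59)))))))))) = 15707357 / 1321600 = 11.89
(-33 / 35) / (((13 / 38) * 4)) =-0.69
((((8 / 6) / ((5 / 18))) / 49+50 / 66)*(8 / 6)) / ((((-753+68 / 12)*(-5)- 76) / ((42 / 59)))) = 27668 / 124728065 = 0.00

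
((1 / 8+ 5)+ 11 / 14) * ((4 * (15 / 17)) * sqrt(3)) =4965 * sqrt(3) / 238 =36.13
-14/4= -7/2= -3.50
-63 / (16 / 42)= -1323 / 8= -165.38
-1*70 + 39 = -31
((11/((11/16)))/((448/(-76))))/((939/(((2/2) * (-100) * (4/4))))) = 1900/6573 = 0.29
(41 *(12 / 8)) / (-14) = -123 / 28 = -4.39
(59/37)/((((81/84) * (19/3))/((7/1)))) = 11564/6327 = 1.83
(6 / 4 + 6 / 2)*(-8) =-36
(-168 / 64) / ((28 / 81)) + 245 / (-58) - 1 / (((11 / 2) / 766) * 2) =-831485 / 10208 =-81.45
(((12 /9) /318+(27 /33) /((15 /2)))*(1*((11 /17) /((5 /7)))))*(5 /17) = 20804 /689265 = 0.03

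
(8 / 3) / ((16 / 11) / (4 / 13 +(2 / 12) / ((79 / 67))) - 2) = 121748 / 56577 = 2.15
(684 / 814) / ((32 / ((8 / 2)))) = 171 / 1628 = 0.11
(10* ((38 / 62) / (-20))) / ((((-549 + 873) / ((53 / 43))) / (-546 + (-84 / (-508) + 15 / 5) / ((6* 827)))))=57747187369 / 90722369736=0.64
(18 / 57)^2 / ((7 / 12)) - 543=-1371729 / 2527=-542.83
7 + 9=16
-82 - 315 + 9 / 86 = -396.90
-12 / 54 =-2 / 9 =-0.22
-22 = -22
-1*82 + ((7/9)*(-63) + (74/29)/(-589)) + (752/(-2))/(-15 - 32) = -2101037/17081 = -123.00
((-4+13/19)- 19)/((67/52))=-22048/1273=-17.32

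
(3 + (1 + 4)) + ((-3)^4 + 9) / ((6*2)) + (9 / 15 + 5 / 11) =1821 / 110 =16.55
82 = 82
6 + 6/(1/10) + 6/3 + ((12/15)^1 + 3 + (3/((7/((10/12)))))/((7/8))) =17691/245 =72.21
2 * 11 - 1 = 21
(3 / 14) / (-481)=-3 / 6734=-0.00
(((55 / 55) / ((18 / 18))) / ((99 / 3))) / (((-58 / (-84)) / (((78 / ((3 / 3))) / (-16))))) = -0.21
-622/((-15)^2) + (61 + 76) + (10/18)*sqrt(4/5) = 2*sqrt(5)/9 + 30203/225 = 134.73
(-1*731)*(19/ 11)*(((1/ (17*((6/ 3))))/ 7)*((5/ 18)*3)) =-4085/ 924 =-4.42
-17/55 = -0.31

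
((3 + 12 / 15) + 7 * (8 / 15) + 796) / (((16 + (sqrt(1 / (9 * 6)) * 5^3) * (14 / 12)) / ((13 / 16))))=-101534472 / 1339805 + 82261725 * sqrt(6) / 2143688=18.21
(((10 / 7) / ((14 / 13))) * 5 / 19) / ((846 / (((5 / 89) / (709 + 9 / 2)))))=1625 / 50015432439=0.00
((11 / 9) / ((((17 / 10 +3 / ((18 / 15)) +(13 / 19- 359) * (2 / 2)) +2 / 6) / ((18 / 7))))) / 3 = -1045 / 352898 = -0.00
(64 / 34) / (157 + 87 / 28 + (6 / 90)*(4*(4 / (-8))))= 13440 / 1142213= 0.01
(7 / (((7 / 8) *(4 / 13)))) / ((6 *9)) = 13 / 27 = 0.48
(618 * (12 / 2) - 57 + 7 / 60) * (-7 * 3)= -1533469 / 20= -76673.45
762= 762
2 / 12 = 1 / 6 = 0.17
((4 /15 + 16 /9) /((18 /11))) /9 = 506 /3645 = 0.14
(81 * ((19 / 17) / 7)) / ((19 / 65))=5265 / 119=44.24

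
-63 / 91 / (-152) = 0.00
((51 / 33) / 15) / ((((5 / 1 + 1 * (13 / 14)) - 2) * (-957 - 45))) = -119 / 4546575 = -0.00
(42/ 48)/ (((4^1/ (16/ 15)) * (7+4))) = 7/ 330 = 0.02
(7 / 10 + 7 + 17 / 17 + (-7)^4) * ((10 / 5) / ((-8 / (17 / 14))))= -409649 / 560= -731.52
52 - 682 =-630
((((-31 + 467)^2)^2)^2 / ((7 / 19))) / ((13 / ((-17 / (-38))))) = 11099689749293716504576 / 91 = 121974612629601280270.07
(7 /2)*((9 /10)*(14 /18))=49 /20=2.45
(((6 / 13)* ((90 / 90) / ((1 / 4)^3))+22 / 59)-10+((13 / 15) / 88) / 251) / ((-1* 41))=-5059929011 / 10419020040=-0.49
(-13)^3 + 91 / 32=-70213 / 32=-2194.16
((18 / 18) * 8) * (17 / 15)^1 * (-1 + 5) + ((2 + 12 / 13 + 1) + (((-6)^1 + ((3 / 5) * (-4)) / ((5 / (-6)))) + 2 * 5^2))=84893 / 975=87.07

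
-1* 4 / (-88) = 0.05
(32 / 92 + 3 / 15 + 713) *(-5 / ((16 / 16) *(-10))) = 41029 / 115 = 356.77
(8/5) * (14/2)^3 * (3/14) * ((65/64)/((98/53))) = 2067/32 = 64.59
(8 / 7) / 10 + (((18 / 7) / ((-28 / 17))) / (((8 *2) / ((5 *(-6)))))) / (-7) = -8339 / 27440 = -0.30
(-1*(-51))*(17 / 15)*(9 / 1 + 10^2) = 31501 / 5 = 6300.20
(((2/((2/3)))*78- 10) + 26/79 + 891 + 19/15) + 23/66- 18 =28649477/26070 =1098.94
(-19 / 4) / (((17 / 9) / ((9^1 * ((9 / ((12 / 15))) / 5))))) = -13851 / 272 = -50.92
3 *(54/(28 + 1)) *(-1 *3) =-486/29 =-16.76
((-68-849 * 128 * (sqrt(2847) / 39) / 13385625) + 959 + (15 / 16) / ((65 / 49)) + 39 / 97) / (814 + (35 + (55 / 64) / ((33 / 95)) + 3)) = 215990244 / 206878399-2318336 * sqrt(2847) / 9516139758125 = 1.04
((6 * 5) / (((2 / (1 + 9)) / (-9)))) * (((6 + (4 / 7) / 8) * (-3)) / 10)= 34425 / 14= 2458.93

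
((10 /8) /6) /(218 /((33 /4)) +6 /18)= 55 /7064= 0.01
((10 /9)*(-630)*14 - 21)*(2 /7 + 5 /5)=-12627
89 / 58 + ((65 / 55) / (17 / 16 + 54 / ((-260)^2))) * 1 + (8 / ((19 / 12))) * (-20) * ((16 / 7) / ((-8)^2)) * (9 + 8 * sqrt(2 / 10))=-181971812487 / 6099220666-768 * sqrt(5) / 133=-42.75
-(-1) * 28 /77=4 /11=0.36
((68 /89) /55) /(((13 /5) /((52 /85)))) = 16 /4895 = 0.00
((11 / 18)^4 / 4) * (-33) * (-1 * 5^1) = 805255 / 139968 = 5.75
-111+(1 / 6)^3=-23975 / 216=-111.00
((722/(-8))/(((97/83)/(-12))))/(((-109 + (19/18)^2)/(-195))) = 1135837404/678127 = 1674.96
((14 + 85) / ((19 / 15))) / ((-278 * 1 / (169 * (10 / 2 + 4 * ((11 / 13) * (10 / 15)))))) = -344.78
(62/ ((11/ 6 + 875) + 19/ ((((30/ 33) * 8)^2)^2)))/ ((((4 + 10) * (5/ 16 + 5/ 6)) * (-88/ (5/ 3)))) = -7618560000/ 91260959012839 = -0.00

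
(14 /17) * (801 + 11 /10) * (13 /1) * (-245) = -35765639 /17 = -2103861.12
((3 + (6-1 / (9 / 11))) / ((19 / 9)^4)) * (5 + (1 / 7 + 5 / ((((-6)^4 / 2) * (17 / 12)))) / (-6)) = 8632215 / 4430914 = 1.95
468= 468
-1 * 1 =-1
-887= -887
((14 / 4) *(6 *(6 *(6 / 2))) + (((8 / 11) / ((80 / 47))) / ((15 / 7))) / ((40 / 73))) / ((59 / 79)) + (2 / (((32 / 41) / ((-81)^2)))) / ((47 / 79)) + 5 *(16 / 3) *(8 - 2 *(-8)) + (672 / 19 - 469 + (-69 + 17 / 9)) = 28905.29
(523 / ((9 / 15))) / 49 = 17.79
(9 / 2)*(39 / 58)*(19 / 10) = 6669 / 1160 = 5.75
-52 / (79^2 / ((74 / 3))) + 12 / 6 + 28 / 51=248638 / 106097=2.34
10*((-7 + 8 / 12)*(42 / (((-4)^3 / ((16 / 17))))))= 665 / 17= 39.12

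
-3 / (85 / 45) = -1.59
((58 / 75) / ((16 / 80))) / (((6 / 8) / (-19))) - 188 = -285.96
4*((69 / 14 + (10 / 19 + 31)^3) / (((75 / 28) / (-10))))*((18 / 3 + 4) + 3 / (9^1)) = -1492651714672 / 308655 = -4835987.48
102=102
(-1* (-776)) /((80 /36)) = 1746 /5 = 349.20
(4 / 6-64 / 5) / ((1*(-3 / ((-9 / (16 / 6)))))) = -273 / 20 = -13.65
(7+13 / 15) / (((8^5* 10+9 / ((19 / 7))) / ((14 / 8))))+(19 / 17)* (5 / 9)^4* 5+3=24529793125993 / 6944274658710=3.53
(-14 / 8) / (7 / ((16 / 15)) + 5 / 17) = -476 / 1865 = -0.26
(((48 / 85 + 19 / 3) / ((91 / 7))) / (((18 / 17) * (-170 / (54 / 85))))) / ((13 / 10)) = -1759 / 1221025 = -0.00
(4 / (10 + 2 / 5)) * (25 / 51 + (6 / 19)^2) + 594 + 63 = 657.23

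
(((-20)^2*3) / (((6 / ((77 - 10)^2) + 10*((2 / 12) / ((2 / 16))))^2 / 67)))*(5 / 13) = 18226688944500 / 104806838773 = 173.91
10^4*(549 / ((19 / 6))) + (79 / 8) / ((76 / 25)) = 1054081975 / 608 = 1733687.46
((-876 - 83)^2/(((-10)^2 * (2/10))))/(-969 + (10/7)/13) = -83690971/1763380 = -47.46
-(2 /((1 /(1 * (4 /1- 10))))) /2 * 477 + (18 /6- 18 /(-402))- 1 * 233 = 176347 /67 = 2632.04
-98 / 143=-0.69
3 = 3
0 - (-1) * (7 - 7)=0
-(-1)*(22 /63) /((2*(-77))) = -1 /441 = -0.00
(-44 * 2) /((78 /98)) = -4312 /39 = -110.56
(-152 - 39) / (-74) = 191 / 74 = 2.58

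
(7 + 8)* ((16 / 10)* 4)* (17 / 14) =816 / 7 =116.57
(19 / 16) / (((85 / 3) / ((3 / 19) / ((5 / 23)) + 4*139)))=158667 / 6800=23.33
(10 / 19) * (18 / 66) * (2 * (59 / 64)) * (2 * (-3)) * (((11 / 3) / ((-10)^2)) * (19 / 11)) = -177 / 1760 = -0.10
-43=-43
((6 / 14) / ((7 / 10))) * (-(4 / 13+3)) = -1290 / 637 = -2.03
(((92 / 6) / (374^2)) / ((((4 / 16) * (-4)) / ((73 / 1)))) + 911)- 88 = 172675243 / 209814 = 822.99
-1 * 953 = -953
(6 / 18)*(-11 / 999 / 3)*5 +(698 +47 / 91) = 571507910 / 818181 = 698.51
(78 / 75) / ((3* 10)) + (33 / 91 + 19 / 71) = 1610993 / 2422875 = 0.66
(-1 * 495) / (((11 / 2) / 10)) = -900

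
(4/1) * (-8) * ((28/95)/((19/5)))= -896/361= -2.48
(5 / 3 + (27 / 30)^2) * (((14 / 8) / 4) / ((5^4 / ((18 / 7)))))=2229 / 500000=0.00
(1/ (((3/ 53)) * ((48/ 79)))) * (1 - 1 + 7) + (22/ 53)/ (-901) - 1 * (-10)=1468353829/ 6876432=213.53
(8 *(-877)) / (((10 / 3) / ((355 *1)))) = -747204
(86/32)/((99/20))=215/396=0.54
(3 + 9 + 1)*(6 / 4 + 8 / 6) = 221 / 6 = 36.83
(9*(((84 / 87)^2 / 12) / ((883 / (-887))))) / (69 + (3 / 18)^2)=-2682288 / 263624065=-0.01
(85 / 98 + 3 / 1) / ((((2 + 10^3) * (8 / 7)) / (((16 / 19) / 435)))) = 379 / 57970710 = 0.00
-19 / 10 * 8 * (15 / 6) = -38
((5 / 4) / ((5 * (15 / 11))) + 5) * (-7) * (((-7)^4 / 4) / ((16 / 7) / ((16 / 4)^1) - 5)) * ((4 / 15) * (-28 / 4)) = -256121873 / 27900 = -9180.00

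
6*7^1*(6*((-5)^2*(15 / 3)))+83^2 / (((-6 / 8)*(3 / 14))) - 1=-102293 / 9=-11365.89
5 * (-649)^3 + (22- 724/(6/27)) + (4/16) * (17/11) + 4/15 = -1366800480.35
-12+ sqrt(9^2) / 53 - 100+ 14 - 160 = -13665 / 53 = -257.83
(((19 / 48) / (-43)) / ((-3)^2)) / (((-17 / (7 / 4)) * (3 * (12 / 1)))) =133 / 45474048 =0.00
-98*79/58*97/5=-375487/145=-2589.57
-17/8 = -2.12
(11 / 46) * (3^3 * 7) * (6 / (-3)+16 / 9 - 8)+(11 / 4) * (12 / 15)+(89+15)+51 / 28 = -848751 / 3220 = -263.59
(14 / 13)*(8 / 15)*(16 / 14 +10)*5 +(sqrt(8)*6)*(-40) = 32-480*sqrt(2) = -646.82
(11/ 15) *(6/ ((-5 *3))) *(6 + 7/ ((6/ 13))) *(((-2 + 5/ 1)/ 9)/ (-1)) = 1397/ 675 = 2.07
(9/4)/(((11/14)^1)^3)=6174/1331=4.64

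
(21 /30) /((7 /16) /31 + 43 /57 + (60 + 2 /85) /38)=0.30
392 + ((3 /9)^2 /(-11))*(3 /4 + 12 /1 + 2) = 155173 /396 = 391.85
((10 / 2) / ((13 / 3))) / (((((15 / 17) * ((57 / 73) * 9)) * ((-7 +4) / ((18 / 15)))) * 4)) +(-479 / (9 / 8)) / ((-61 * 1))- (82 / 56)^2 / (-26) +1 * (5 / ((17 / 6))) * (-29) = -2392850310463 / 54219503520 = -44.13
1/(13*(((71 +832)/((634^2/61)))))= 401956/716079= 0.56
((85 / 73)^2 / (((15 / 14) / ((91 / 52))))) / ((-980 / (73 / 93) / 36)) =-0.06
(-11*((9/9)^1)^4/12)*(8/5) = -22/15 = -1.47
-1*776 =-776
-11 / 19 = -0.58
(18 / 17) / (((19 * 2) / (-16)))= -144 / 323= -0.45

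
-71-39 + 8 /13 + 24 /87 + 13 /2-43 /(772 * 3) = -89607197 /873132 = -102.63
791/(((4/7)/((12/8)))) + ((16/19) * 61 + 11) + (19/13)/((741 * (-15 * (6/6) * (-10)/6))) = 4120503227/1926600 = 2138.74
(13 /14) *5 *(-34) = -1105 /7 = -157.86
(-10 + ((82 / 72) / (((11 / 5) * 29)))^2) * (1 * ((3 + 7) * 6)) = -6593902675 / 10990188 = -599.98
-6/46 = -3/23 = -0.13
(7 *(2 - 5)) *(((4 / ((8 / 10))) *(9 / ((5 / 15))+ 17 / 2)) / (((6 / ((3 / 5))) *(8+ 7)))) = -497 / 20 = -24.85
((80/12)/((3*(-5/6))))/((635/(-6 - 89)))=152/381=0.40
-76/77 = -0.99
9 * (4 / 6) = 6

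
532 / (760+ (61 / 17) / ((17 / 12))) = 38437 / 55093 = 0.70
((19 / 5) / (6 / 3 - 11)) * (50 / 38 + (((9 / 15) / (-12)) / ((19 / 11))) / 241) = -40163 / 72300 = -0.56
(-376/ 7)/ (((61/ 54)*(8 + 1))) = -2256/ 427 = -5.28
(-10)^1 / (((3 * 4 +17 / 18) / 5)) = -900 / 233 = -3.86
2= 2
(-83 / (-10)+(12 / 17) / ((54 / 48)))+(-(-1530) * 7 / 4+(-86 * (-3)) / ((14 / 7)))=717934 / 255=2815.43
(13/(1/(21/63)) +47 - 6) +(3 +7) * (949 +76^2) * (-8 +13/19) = -28040666/57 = -491941.51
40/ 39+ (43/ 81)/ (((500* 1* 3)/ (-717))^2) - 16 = -14.85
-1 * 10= -10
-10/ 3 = -3.33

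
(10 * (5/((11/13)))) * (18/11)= 11700/121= 96.69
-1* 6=-6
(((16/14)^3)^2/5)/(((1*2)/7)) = 131072/84035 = 1.56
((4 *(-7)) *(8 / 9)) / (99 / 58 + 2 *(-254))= 1856 / 37755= 0.05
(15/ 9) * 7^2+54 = 407/ 3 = 135.67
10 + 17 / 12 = 137 / 12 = 11.42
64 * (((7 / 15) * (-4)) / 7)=-256 / 15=-17.07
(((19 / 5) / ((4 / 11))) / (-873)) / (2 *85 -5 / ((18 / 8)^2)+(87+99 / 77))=-13167 / 283022720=-0.00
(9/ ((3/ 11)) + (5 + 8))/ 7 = 46/ 7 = 6.57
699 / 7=99.86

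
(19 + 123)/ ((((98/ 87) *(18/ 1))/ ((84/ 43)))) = 4118/ 301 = 13.68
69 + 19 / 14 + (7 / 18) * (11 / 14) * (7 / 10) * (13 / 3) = 71.28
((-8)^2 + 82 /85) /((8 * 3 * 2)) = 1.35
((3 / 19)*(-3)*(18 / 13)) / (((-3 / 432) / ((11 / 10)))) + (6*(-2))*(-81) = 1328724 / 1235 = 1075.89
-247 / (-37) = 247 / 37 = 6.68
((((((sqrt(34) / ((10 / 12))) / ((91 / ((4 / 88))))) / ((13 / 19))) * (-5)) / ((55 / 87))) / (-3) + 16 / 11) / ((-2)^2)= 1653 * sqrt(34) / 2862860 + 4 / 11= 0.37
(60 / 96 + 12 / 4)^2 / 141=841 / 9024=0.09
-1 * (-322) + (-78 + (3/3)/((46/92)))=246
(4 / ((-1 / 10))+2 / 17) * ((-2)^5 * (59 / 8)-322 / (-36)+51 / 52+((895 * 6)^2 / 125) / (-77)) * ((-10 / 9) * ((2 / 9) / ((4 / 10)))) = -328016921495 / 4135131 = -79324.43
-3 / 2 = -1.50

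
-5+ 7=2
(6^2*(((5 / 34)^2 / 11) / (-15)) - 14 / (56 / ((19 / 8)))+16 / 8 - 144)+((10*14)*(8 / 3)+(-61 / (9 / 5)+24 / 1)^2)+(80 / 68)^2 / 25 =2707491583 / 8239968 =328.58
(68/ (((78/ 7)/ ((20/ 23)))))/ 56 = 85/ 897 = 0.09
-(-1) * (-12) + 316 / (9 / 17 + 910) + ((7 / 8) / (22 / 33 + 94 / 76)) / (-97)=-11.66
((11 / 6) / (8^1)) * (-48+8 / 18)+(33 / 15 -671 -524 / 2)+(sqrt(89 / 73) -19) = -518777 / 540+sqrt(6497) / 73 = -959.59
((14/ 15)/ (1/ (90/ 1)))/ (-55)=-84/ 55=-1.53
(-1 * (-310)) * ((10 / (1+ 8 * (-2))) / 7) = -620 / 21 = -29.52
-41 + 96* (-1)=-137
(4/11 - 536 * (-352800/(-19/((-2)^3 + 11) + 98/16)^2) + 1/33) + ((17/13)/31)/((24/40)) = 19314059823114/4433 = 4356882432.46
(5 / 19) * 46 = 230 / 19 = 12.11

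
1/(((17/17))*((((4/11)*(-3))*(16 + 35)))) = -11/612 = -0.02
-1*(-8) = 8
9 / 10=0.90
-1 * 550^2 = -302500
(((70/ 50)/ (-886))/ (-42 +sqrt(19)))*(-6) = -882/ 3865175 - 21*sqrt(19)/ 3865175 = -0.00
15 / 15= 1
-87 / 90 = -29 / 30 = -0.97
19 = 19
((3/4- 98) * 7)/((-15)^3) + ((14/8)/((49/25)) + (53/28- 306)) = -28634689/94500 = -303.01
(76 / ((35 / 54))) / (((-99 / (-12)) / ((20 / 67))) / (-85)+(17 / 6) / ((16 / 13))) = 33488640 / 564613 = 59.31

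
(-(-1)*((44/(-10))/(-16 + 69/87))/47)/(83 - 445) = -319/18757935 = -0.00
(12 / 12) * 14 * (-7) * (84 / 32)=-1029 / 4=-257.25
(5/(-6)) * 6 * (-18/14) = 6.43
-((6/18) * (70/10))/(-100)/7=1/300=0.00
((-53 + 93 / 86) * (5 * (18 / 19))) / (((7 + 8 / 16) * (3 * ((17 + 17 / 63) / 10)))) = -74025 / 11696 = -6.33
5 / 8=0.62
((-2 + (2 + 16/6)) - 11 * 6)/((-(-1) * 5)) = -38/3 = -12.67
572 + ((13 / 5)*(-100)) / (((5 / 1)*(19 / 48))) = 8372 / 19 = 440.63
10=10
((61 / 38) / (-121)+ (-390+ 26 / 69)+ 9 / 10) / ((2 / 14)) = -2721.16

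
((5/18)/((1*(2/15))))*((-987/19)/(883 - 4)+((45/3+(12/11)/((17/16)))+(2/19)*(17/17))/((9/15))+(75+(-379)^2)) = 2805758475800/9369261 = 299464.22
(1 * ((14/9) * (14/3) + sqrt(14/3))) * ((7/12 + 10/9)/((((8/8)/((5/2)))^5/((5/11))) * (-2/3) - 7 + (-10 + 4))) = -46703125/49416399 - 953125 * sqrt(42)/21962844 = -1.23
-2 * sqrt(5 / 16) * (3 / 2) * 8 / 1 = -6 * sqrt(5) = -13.42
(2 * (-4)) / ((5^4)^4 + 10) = -8 / 152587890635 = -0.00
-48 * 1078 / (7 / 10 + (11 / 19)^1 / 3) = -29494080 / 509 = -57945.15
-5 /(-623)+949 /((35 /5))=84466 /623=135.58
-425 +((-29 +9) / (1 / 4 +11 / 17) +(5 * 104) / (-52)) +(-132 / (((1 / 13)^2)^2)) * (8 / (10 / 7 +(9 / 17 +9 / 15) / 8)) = -547349176325 / 28487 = -19213998.54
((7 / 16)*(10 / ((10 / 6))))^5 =4084101 / 32768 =124.64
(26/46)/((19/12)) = 156/437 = 0.36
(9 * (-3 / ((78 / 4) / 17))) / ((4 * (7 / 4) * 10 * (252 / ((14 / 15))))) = -17 / 13650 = -0.00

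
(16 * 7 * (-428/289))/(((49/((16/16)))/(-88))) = 602624/2023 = 297.89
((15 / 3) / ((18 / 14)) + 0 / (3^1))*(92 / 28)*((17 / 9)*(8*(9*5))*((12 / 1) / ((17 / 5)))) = 92000 / 3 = 30666.67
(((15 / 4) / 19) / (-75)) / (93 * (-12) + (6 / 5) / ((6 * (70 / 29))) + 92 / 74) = 1295 / 548531026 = 0.00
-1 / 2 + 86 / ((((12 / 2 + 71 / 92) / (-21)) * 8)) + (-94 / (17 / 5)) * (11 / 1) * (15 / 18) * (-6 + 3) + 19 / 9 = 19841825 / 27234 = 728.57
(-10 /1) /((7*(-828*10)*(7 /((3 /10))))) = 1 /135240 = 0.00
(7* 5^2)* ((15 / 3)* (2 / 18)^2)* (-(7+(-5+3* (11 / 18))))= -20125 / 486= -41.41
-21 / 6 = -7 / 2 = -3.50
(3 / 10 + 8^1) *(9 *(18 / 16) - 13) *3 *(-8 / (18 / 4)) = 1909 / 15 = 127.27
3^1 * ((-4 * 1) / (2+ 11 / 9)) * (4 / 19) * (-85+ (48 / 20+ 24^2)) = -386.84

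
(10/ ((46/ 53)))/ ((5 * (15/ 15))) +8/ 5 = 449/ 115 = 3.90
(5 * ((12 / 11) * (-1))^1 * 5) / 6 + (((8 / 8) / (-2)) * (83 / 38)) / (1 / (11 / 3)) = -8.55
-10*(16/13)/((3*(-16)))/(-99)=-10/3861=-0.00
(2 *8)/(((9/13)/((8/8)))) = 208/9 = 23.11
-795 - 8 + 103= -700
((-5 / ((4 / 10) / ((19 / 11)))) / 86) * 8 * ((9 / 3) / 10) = -285 / 473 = -0.60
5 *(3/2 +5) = 65/2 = 32.50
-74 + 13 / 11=-801 / 11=-72.82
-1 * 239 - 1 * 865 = -1104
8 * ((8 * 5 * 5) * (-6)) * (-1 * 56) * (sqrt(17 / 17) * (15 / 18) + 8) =4748800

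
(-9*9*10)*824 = -667440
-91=-91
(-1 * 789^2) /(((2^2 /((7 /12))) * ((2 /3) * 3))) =-1452549 /32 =-45392.16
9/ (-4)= -9/ 4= -2.25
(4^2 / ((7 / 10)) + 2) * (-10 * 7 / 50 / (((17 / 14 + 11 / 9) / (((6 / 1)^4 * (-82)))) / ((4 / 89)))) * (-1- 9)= -682181.99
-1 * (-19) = 19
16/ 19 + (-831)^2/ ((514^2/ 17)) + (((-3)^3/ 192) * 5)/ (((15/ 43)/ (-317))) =54954346807/ 80315584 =684.23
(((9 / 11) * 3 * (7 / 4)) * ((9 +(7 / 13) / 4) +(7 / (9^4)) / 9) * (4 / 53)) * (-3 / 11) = -196340473 / 243104004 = -0.81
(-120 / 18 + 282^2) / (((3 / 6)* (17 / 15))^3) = 2146968000 / 4913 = 436997.35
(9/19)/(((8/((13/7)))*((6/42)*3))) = 39/152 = 0.26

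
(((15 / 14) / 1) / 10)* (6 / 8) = 9 / 112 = 0.08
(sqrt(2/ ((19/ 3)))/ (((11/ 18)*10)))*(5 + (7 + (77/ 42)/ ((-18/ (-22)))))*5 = 769*sqrt(114)/ 1254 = 6.55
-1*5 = -5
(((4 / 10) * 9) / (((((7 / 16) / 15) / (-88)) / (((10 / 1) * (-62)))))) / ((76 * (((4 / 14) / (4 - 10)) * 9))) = -3928320 / 19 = -206753.68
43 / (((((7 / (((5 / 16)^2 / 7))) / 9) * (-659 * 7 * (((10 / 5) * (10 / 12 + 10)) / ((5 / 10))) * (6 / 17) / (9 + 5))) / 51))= -1677645 / 214928896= -0.01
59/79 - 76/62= -1173/2449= -0.48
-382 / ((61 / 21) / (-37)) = 296814 / 61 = 4865.80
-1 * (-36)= 36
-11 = -11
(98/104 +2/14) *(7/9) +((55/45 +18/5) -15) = -21841/2340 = -9.33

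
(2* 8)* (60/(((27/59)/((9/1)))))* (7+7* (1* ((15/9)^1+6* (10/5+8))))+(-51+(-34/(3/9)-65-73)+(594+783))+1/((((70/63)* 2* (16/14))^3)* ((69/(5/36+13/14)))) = 9364025738283661/1130496000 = 8283112.67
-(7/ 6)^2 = -49/ 36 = -1.36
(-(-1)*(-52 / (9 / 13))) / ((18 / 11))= -3718 / 81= -45.90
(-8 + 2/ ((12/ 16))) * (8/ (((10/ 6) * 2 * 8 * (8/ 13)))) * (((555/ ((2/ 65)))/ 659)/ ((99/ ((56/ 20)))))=-43771/ 21747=-2.01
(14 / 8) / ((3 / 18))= 10.50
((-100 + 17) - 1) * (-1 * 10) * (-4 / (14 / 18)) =-4320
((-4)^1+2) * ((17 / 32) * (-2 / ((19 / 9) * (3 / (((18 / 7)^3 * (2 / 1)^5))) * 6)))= 198288 / 6517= 30.43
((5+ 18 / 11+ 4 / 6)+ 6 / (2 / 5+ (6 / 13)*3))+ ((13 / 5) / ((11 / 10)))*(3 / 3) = 2267 / 174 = 13.03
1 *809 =809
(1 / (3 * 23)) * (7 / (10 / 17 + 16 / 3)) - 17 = -117963 / 6946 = -16.98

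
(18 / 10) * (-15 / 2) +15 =3 / 2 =1.50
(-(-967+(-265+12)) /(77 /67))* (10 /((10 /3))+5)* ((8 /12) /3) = 1887.22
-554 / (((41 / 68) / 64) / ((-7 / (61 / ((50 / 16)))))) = 52740800 / 2501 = 21087.88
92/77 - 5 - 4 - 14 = -1679/77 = -21.81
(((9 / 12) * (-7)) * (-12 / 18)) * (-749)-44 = -5331 / 2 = -2665.50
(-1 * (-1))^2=1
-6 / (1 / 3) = -18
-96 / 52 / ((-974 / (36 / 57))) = 144 / 120289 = 0.00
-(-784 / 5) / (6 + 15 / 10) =1568 / 75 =20.91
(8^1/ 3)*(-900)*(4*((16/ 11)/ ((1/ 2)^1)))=-307200/ 11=-27927.27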